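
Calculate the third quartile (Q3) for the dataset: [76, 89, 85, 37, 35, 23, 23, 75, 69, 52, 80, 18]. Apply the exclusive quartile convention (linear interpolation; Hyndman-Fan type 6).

79

Step 1: Sort the data: [18, 23, 23, 35, 37, 52, 69, 75, 76, 80, 85, 89]
Step 2: n = 12
Step 3: Using the exclusive quartile method:
  Q1 = 26
  Q2 (median) = 60.5
  Q3 = 79
  IQR = Q3 - Q1 = 79 - 26 = 53
Step 4: Q3 = 79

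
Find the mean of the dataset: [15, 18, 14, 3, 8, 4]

10.3333

Step 1: Sum all values: 15 + 18 + 14 + 3 + 8 + 4 = 62
Step 2: Count the number of values: n = 6
Step 3: Mean = sum / n = 62 / 6 = 10.3333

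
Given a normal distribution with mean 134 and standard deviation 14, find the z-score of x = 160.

1.8571

Step 1: Recall the z-score formula: z = (x - mu) / sigma
Step 2: Substitute values: z = (160 - 134) / 14
Step 3: z = 26 / 14 = 1.8571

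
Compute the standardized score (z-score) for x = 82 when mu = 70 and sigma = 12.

1

Step 1: Recall the z-score formula: z = (x - mu) / sigma
Step 2: Substitute values: z = (82 - 70) / 12
Step 3: z = 12 / 12 = 1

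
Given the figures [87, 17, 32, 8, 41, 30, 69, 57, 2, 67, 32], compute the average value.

40.1818

Step 1: Sum all values: 87 + 17 + 32 + 8 + 41 + 30 + 69 + 57 + 2 + 67 + 32 = 442
Step 2: Count the number of values: n = 11
Step 3: Mean = sum / n = 442 / 11 = 40.1818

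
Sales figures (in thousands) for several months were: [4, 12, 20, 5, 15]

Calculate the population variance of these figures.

36.56

Step 1: Compute the mean: (4 + 12 + 20 + 5 + 15) / 5 = 11.2
Step 2: Compute squared deviations from the mean:
  (4 - 11.2)^2 = 51.84
  (12 - 11.2)^2 = 0.64
  (20 - 11.2)^2 = 77.44
  (5 - 11.2)^2 = 38.44
  (15 - 11.2)^2 = 14.44
Step 3: Sum of squared deviations = 182.8
Step 4: Population variance = 182.8 / 5 = 36.56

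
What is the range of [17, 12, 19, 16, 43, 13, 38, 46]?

34

Step 1: Identify the maximum value: max = 46
Step 2: Identify the minimum value: min = 12
Step 3: Range = max - min = 46 - 12 = 34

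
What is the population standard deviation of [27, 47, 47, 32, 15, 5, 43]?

15.1415

Step 1: Compute the mean: 30.8571
Step 2: Sum of squared deviations from the mean: 1604.8571
Step 3: Population variance = 1604.8571 / 7 = 229.2653
Step 4: Standard deviation = sqrt(229.2653) = 15.1415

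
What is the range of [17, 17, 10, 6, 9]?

11

Step 1: Identify the maximum value: max = 17
Step 2: Identify the minimum value: min = 6
Step 3: Range = max - min = 17 - 6 = 11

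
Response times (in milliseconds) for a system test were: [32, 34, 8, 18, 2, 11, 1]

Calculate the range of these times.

33

Step 1: Identify the maximum value: max = 34
Step 2: Identify the minimum value: min = 1
Step 3: Range = max - min = 34 - 1 = 33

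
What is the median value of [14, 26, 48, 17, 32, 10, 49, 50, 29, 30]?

29.5

Step 1: Sort the data in ascending order: [10, 14, 17, 26, 29, 30, 32, 48, 49, 50]
Step 2: The number of values is n = 10.
Step 3: Since n is even, the median is the average of positions 5 and 6:
  Median = (29 + 30) / 2 = 29.5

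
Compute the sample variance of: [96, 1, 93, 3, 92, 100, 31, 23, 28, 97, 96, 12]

1795.4545

Step 1: Compute the mean: (96 + 1 + 93 + 3 + 92 + 100 + 31 + 23 + 28 + 97 + 96 + 12) / 12 = 56
Step 2: Compute squared deviations from the mean:
  (96 - 56)^2 = 1600
  (1 - 56)^2 = 3025
  (93 - 56)^2 = 1369
  (3 - 56)^2 = 2809
  (92 - 56)^2 = 1296
  (100 - 56)^2 = 1936
  (31 - 56)^2 = 625
  (23 - 56)^2 = 1089
  (28 - 56)^2 = 784
  (97 - 56)^2 = 1681
  (96 - 56)^2 = 1600
  (12 - 56)^2 = 1936
Step 3: Sum of squared deviations = 19750
Step 4: Sample variance = 19750 / 11 = 1795.4545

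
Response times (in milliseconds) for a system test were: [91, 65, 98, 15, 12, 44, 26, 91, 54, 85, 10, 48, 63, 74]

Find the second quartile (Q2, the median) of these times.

58.5

Step 1: Sort the data: [10, 12, 15, 26, 44, 48, 54, 63, 65, 74, 85, 91, 91, 98]
Step 2: n = 14
Step 3: Q2 is the median. Since n is even, it is the average of the values at positions 7 and 8:
  Q2 = (54 + 63) / 2 = 58.5
Step 4: Q2 = 58.5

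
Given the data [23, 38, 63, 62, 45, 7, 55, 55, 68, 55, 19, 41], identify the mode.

55

Step 1: Count the frequency of each value:
  7: appears 1 time(s)
  19: appears 1 time(s)
  23: appears 1 time(s)
  38: appears 1 time(s)
  41: appears 1 time(s)
  45: appears 1 time(s)
  55: appears 3 time(s)
  62: appears 1 time(s)
  63: appears 1 time(s)
  68: appears 1 time(s)
Step 2: The value 55 appears most frequently (3 times).
Step 3: Mode = 55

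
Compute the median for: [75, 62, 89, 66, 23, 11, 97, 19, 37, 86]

64

Step 1: Sort the data in ascending order: [11, 19, 23, 37, 62, 66, 75, 86, 89, 97]
Step 2: The number of values is n = 10.
Step 3: Since n is even, the median is the average of positions 5 and 6:
  Median = (62 + 66) / 2 = 64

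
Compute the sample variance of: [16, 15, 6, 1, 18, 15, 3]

48.9524

Step 1: Compute the mean: (16 + 15 + 6 + 1 + 18 + 15 + 3) / 7 = 10.5714
Step 2: Compute squared deviations from the mean:
  (16 - 10.5714)^2 = 29.4694
  (15 - 10.5714)^2 = 19.6122
  (6 - 10.5714)^2 = 20.898
  (1 - 10.5714)^2 = 91.6122
  (18 - 10.5714)^2 = 55.1837
  (15 - 10.5714)^2 = 19.6122
  (3 - 10.5714)^2 = 57.3265
Step 3: Sum of squared deviations = 293.7143
Step 4: Sample variance = 293.7143 / 6 = 48.9524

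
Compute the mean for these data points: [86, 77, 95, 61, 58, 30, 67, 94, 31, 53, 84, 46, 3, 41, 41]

57.8

Step 1: Sum all values: 86 + 77 + 95 + 61 + 58 + 30 + 67 + 94 + 31 + 53 + 84 + 46 + 3 + 41 + 41 = 867
Step 2: Count the number of values: n = 15
Step 3: Mean = sum / n = 867 / 15 = 57.8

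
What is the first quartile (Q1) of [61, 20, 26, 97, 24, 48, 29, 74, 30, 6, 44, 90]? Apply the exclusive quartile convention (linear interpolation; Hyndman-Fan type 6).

24.5

Step 1: Sort the data: [6, 20, 24, 26, 29, 30, 44, 48, 61, 74, 90, 97]
Step 2: n = 12
Step 3: Using the exclusive quartile method:
  Q1 = 24.5
  Q2 (median) = 37
  Q3 = 70.75
  IQR = Q3 - Q1 = 70.75 - 24.5 = 46.25
Step 4: Q1 = 24.5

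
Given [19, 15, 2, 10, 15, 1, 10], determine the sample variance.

45.9048

Step 1: Compute the mean: (19 + 15 + 2 + 10 + 15 + 1 + 10) / 7 = 10.2857
Step 2: Compute squared deviations from the mean:
  (19 - 10.2857)^2 = 75.9388
  (15 - 10.2857)^2 = 22.2245
  (2 - 10.2857)^2 = 68.6531
  (10 - 10.2857)^2 = 0.0816
  (15 - 10.2857)^2 = 22.2245
  (1 - 10.2857)^2 = 86.2245
  (10 - 10.2857)^2 = 0.0816
Step 3: Sum of squared deviations = 275.4286
Step 4: Sample variance = 275.4286 / 6 = 45.9048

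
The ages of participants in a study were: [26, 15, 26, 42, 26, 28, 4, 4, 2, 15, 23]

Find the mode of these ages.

26

Step 1: Count the frequency of each value:
  2: appears 1 time(s)
  4: appears 2 time(s)
  15: appears 2 time(s)
  23: appears 1 time(s)
  26: appears 3 time(s)
  28: appears 1 time(s)
  42: appears 1 time(s)
Step 2: The value 26 appears most frequently (3 times).
Step 3: Mode = 26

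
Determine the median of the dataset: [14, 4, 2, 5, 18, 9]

7

Step 1: Sort the data in ascending order: [2, 4, 5, 9, 14, 18]
Step 2: The number of values is n = 6.
Step 3: Since n is even, the median is the average of positions 3 and 4:
  Median = (5 + 9) / 2 = 7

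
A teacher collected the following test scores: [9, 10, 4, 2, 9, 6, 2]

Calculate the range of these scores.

8

Step 1: Identify the maximum value: max = 10
Step 2: Identify the minimum value: min = 2
Step 3: Range = max - min = 10 - 2 = 8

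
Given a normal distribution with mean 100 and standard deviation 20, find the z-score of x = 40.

-3

Step 1: Recall the z-score formula: z = (x - mu) / sigma
Step 2: Substitute values: z = (40 - 100) / 20
Step 3: z = -60 / 20 = -3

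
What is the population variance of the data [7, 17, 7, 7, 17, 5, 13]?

22.5306

Step 1: Compute the mean: (7 + 17 + 7 + 7 + 17 + 5 + 13) / 7 = 10.4286
Step 2: Compute squared deviations from the mean:
  (7 - 10.4286)^2 = 11.7551
  (17 - 10.4286)^2 = 43.1837
  (7 - 10.4286)^2 = 11.7551
  (7 - 10.4286)^2 = 11.7551
  (17 - 10.4286)^2 = 43.1837
  (5 - 10.4286)^2 = 29.4694
  (13 - 10.4286)^2 = 6.6122
Step 3: Sum of squared deviations = 157.7143
Step 4: Population variance = 157.7143 / 7 = 22.5306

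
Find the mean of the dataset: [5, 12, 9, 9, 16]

10.2

Step 1: Sum all values: 5 + 12 + 9 + 9 + 16 = 51
Step 2: Count the number of values: n = 5
Step 3: Mean = sum / n = 51 / 5 = 10.2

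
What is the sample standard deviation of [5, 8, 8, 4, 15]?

4.3012

Step 1: Compute the mean: 8
Step 2: Sum of squared deviations from the mean: 74
Step 3: Sample variance = 74 / 4 = 18.5
Step 4: Standard deviation = sqrt(18.5) = 4.3012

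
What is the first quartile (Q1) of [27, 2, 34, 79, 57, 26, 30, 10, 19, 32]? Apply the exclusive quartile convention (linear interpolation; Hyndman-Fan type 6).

16.75

Step 1: Sort the data: [2, 10, 19, 26, 27, 30, 32, 34, 57, 79]
Step 2: n = 10
Step 3: Using the exclusive quartile method:
  Q1 = 16.75
  Q2 (median) = 28.5
  Q3 = 39.75
  IQR = Q3 - Q1 = 39.75 - 16.75 = 23
Step 4: Q1 = 16.75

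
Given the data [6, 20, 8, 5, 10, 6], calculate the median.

7

Step 1: Sort the data in ascending order: [5, 6, 6, 8, 10, 20]
Step 2: The number of values is n = 6.
Step 3: Since n is even, the median is the average of positions 3 and 4:
  Median = (6 + 8) / 2 = 7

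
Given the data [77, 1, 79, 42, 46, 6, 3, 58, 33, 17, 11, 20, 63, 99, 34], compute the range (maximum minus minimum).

98

Step 1: Identify the maximum value: max = 99
Step 2: Identify the minimum value: min = 1
Step 3: Range = max - min = 99 - 1 = 98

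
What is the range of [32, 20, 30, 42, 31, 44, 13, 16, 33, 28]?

31

Step 1: Identify the maximum value: max = 44
Step 2: Identify the minimum value: min = 13
Step 3: Range = max - min = 44 - 13 = 31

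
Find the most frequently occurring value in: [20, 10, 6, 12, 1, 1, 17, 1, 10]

1

Step 1: Count the frequency of each value:
  1: appears 3 time(s)
  6: appears 1 time(s)
  10: appears 2 time(s)
  12: appears 1 time(s)
  17: appears 1 time(s)
  20: appears 1 time(s)
Step 2: The value 1 appears most frequently (3 times).
Step 3: Mode = 1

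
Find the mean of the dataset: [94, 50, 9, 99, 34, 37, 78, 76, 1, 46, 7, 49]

48.3333

Step 1: Sum all values: 94 + 50 + 9 + 99 + 34 + 37 + 78 + 76 + 1 + 46 + 7 + 49 = 580
Step 2: Count the number of values: n = 12
Step 3: Mean = sum / n = 580 / 12 = 48.3333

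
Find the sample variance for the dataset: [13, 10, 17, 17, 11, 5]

20.9667

Step 1: Compute the mean: (13 + 10 + 17 + 17 + 11 + 5) / 6 = 12.1667
Step 2: Compute squared deviations from the mean:
  (13 - 12.1667)^2 = 0.6944
  (10 - 12.1667)^2 = 4.6944
  (17 - 12.1667)^2 = 23.3611
  (17 - 12.1667)^2 = 23.3611
  (11 - 12.1667)^2 = 1.3611
  (5 - 12.1667)^2 = 51.3611
Step 3: Sum of squared deviations = 104.8333
Step 4: Sample variance = 104.8333 / 5 = 20.9667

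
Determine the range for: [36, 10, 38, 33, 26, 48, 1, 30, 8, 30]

47

Step 1: Identify the maximum value: max = 48
Step 2: Identify the minimum value: min = 1
Step 3: Range = max - min = 48 - 1 = 47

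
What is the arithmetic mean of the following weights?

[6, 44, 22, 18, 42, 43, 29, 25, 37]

29.5556

Step 1: Sum all values: 6 + 44 + 22 + 18 + 42 + 43 + 29 + 25 + 37 = 266
Step 2: Count the number of values: n = 9
Step 3: Mean = sum / n = 266 / 9 = 29.5556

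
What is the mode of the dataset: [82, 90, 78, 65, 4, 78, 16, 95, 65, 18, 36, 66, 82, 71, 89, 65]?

65

Step 1: Count the frequency of each value:
  4: appears 1 time(s)
  16: appears 1 time(s)
  18: appears 1 time(s)
  36: appears 1 time(s)
  65: appears 3 time(s)
  66: appears 1 time(s)
  71: appears 1 time(s)
  78: appears 2 time(s)
  82: appears 2 time(s)
  89: appears 1 time(s)
  90: appears 1 time(s)
  95: appears 1 time(s)
Step 2: The value 65 appears most frequently (3 times).
Step 3: Mode = 65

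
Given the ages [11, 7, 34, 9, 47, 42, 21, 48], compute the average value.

27.375

Step 1: Sum all values: 11 + 7 + 34 + 9 + 47 + 42 + 21 + 48 = 219
Step 2: Count the number of values: n = 8
Step 3: Mean = sum / n = 219 / 8 = 27.375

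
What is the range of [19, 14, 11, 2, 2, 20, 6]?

18

Step 1: Identify the maximum value: max = 20
Step 2: Identify the minimum value: min = 2
Step 3: Range = max - min = 20 - 2 = 18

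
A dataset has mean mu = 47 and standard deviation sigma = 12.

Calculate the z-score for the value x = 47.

0

Step 1: Recall the z-score formula: z = (x - mu) / sigma
Step 2: Substitute values: z = (47 - 47) / 12
Step 3: z = 0 / 12 = 0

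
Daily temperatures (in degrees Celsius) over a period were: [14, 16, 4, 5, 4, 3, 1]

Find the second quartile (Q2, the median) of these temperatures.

4

Step 1: Sort the data: [1, 3, 4, 4, 5, 14, 16]
Step 2: n = 7
Step 3: Q2 is the median. Since n is odd, it is the middle value at position 4: 4
Step 4: Q2 = 4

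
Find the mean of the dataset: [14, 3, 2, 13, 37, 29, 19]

16.7143

Step 1: Sum all values: 14 + 3 + 2 + 13 + 37 + 29 + 19 = 117
Step 2: Count the number of values: n = 7
Step 3: Mean = sum / n = 117 / 7 = 16.7143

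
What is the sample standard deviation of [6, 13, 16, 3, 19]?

6.7305

Step 1: Compute the mean: 11.4
Step 2: Sum of squared deviations from the mean: 181.2
Step 3: Sample variance = 181.2 / 4 = 45.3
Step 4: Standard deviation = sqrt(45.3) = 6.7305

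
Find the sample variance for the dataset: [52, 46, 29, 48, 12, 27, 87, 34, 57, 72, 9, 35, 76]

570.2436

Step 1: Compute the mean: (52 + 46 + 29 + 48 + 12 + 27 + 87 + 34 + 57 + 72 + 9 + 35 + 76) / 13 = 44.9231
Step 2: Compute squared deviations from the mean:
  (52 - 44.9231)^2 = 50.0828
  (46 - 44.9231)^2 = 1.1598
  (29 - 44.9231)^2 = 253.5444
  (48 - 44.9231)^2 = 9.4675
  (12 - 44.9231)^2 = 1083.929
  (27 - 44.9231)^2 = 321.2367
  (87 - 44.9231)^2 = 1770.4675
  (34 - 44.9231)^2 = 119.3136
  (57 - 44.9231)^2 = 145.8521
  (72 - 44.9231)^2 = 733.1598
  (9 - 44.9231)^2 = 1290.4675
  (35 - 44.9231)^2 = 98.4675
  (76 - 44.9231)^2 = 965.7751
Step 3: Sum of squared deviations = 6842.9231
Step 4: Sample variance = 6842.9231 / 12 = 570.2436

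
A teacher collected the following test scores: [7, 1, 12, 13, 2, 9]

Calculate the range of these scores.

12

Step 1: Identify the maximum value: max = 13
Step 2: Identify the minimum value: min = 1
Step 3: Range = max - min = 13 - 1 = 12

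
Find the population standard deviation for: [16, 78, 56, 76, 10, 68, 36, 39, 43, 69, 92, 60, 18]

25.0871

Step 1: Compute the mean: 50.8462
Step 2: Sum of squared deviations from the mean: 8181.6923
Step 3: Population variance = 8181.6923 / 13 = 629.3609
Step 4: Standard deviation = sqrt(629.3609) = 25.0871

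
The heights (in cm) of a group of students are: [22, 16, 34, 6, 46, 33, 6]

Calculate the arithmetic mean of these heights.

23.2857

Step 1: Sum all values: 22 + 16 + 34 + 6 + 46 + 33 + 6 = 163
Step 2: Count the number of values: n = 7
Step 3: Mean = sum / n = 163 / 7 = 23.2857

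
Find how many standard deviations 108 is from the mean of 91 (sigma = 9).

1.8889

Step 1: Recall the z-score formula: z = (x - mu) / sigma
Step 2: Substitute values: z = (108 - 91) / 9
Step 3: z = 17 / 9 = 1.8889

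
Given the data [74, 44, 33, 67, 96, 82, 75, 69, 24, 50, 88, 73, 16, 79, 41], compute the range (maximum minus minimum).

80

Step 1: Identify the maximum value: max = 96
Step 2: Identify the minimum value: min = 16
Step 3: Range = max - min = 96 - 16 = 80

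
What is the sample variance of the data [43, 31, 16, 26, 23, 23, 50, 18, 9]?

169.7778

Step 1: Compute the mean: (43 + 31 + 16 + 26 + 23 + 23 + 50 + 18 + 9) / 9 = 26.5556
Step 2: Compute squared deviations from the mean:
  (43 - 26.5556)^2 = 270.4198
  (31 - 26.5556)^2 = 19.7531
  (16 - 26.5556)^2 = 111.4198
  (26 - 26.5556)^2 = 0.3086
  (23 - 26.5556)^2 = 12.642
  (23 - 26.5556)^2 = 12.642
  (50 - 26.5556)^2 = 549.642
  (18 - 26.5556)^2 = 73.1975
  (9 - 26.5556)^2 = 308.1975
Step 3: Sum of squared deviations = 1358.2222
Step 4: Sample variance = 1358.2222 / 8 = 169.7778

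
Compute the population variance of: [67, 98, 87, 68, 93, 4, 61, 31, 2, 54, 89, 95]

1062.4097

Step 1: Compute the mean: (67 + 98 + 87 + 68 + 93 + 4 + 61 + 31 + 2 + 54 + 89 + 95) / 12 = 62.4167
Step 2: Compute squared deviations from the mean:
  (67 - 62.4167)^2 = 21.0069
  (98 - 62.4167)^2 = 1266.1736
  (87 - 62.4167)^2 = 604.3403
  (68 - 62.4167)^2 = 31.1736
  (93 - 62.4167)^2 = 935.3403
  (4 - 62.4167)^2 = 3412.5069
  (61 - 62.4167)^2 = 2.0069
  (31 - 62.4167)^2 = 987.0069
  (2 - 62.4167)^2 = 3650.1736
  (54 - 62.4167)^2 = 70.8403
  (89 - 62.4167)^2 = 706.6736
  (95 - 62.4167)^2 = 1061.6736
Step 3: Sum of squared deviations = 12748.9167
Step 4: Population variance = 12748.9167 / 12 = 1062.4097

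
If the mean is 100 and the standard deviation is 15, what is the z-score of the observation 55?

-3

Step 1: Recall the z-score formula: z = (x - mu) / sigma
Step 2: Substitute values: z = (55 - 100) / 15
Step 3: z = -45 / 15 = -3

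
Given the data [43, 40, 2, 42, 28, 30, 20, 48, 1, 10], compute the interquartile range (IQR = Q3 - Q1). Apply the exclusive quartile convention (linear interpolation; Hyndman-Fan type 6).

34.25

Step 1: Sort the data: [1, 2, 10, 20, 28, 30, 40, 42, 43, 48]
Step 2: n = 10
Step 3: Using the exclusive quartile method:
  Q1 = 8
  Q2 (median) = 29
  Q3 = 42.25
  IQR = Q3 - Q1 = 42.25 - 8 = 34.25
Step 4: IQR = 34.25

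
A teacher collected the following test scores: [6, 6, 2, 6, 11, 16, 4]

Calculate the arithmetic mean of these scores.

7.2857

Step 1: Sum all values: 6 + 6 + 2 + 6 + 11 + 16 + 4 = 51
Step 2: Count the number of values: n = 7
Step 3: Mean = sum / n = 51 / 7 = 7.2857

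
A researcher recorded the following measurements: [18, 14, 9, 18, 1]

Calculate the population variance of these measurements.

41.2

Step 1: Compute the mean: (18 + 14 + 9 + 18 + 1) / 5 = 12
Step 2: Compute squared deviations from the mean:
  (18 - 12)^2 = 36
  (14 - 12)^2 = 4
  (9 - 12)^2 = 9
  (18 - 12)^2 = 36
  (1 - 12)^2 = 121
Step 3: Sum of squared deviations = 206
Step 4: Population variance = 206 / 5 = 41.2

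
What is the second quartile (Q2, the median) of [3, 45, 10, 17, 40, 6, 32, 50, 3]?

17

Step 1: Sort the data: [3, 3, 6, 10, 17, 32, 40, 45, 50]
Step 2: n = 9
Step 3: Q2 is the median. Since n is odd, it is the middle value at position 5: 17
Step 4: Q2 = 17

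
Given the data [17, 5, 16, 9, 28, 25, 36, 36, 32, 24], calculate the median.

24.5

Step 1: Sort the data in ascending order: [5, 9, 16, 17, 24, 25, 28, 32, 36, 36]
Step 2: The number of values is n = 10.
Step 3: Since n is even, the median is the average of positions 5 and 6:
  Median = (24 + 25) / 2 = 24.5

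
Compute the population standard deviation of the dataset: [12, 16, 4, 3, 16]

5.671

Step 1: Compute the mean: 10.2
Step 2: Sum of squared deviations from the mean: 160.8
Step 3: Population variance = 160.8 / 5 = 32.16
Step 4: Standard deviation = sqrt(32.16) = 5.671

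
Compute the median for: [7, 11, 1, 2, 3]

3

Step 1: Sort the data in ascending order: [1, 2, 3, 7, 11]
Step 2: The number of values is n = 5.
Step 3: Since n is odd, the median is the middle value at position 3: 3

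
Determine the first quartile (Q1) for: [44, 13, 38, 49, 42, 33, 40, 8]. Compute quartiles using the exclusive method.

18

Step 1: Sort the data: [8, 13, 33, 38, 40, 42, 44, 49]
Step 2: n = 8
Step 3: Using the exclusive quartile method:
  Q1 = 18
  Q2 (median) = 39
  Q3 = 43.5
  IQR = Q3 - Q1 = 43.5 - 18 = 25.5
Step 4: Q1 = 18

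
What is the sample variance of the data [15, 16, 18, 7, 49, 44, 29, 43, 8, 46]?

277.6111

Step 1: Compute the mean: (15 + 16 + 18 + 7 + 49 + 44 + 29 + 43 + 8 + 46) / 10 = 27.5
Step 2: Compute squared deviations from the mean:
  (15 - 27.5)^2 = 156.25
  (16 - 27.5)^2 = 132.25
  (18 - 27.5)^2 = 90.25
  (7 - 27.5)^2 = 420.25
  (49 - 27.5)^2 = 462.25
  (44 - 27.5)^2 = 272.25
  (29 - 27.5)^2 = 2.25
  (43 - 27.5)^2 = 240.25
  (8 - 27.5)^2 = 380.25
  (46 - 27.5)^2 = 342.25
Step 3: Sum of squared deviations = 2498.5
Step 4: Sample variance = 2498.5 / 9 = 277.6111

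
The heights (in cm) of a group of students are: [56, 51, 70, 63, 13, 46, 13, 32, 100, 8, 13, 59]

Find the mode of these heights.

13

Step 1: Count the frequency of each value:
  8: appears 1 time(s)
  13: appears 3 time(s)
  32: appears 1 time(s)
  46: appears 1 time(s)
  51: appears 1 time(s)
  56: appears 1 time(s)
  59: appears 1 time(s)
  63: appears 1 time(s)
  70: appears 1 time(s)
  100: appears 1 time(s)
Step 2: The value 13 appears most frequently (3 times).
Step 3: Mode = 13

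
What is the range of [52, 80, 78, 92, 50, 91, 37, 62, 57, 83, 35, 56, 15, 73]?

77

Step 1: Identify the maximum value: max = 92
Step 2: Identify the minimum value: min = 15
Step 3: Range = max - min = 92 - 15 = 77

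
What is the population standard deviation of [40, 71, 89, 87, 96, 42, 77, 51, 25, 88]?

23.779

Step 1: Compute the mean: 66.6
Step 2: Sum of squared deviations from the mean: 5654.4
Step 3: Population variance = 5654.4 / 10 = 565.44
Step 4: Standard deviation = sqrt(565.44) = 23.779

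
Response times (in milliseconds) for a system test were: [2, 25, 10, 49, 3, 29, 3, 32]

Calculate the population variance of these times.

260.8594

Step 1: Compute the mean: (2 + 25 + 10 + 49 + 3 + 29 + 3 + 32) / 8 = 19.125
Step 2: Compute squared deviations from the mean:
  (2 - 19.125)^2 = 293.2656
  (25 - 19.125)^2 = 34.5156
  (10 - 19.125)^2 = 83.2656
  (49 - 19.125)^2 = 892.5156
  (3 - 19.125)^2 = 260.0156
  (29 - 19.125)^2 = 97.5156
  (3 - 19.125)^2 = 260.0156
  (32 - 19.125)^2 = 165.7656
Step 3: Sum of squared deviations = 2086.875
Step 4: Population variance = 2086.875 / 8 = 260.8594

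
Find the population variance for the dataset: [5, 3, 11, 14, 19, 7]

30.1389

Step 1: Compute the mean: (5 + 3 + 11 + 14 + 19 + 7) / 6 = 9.8333
Step 2: Compute squared deviations from the mean:
  (5 - 9.8333)^2 = 23.3611
  (3 - 9.8333)^2 = 46.6944
  (11 - 9.8333)^2 = 1.3611
  (14 - 9.8333)^2 = 17.3611
  (19 - 9.8333)^2 = 84.0278
  (7 - 9.8333)^2 = 8.0278
Step 3: Sum of squared deviations = 180.8333
Step 4: Population variance = 180.8333 / 6 = 30.1389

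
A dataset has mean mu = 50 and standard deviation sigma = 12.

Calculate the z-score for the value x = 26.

-2

Step 1: Recall the z-score formula: z = (x - mu) / sigma
Step 2: Substitute values: z = (26 - 50) / 12
Step 3: z = -24 / 12 = -2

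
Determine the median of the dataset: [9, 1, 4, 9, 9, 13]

9

Step 1: Sort the data in ascending order: [1, 4, 9, 9, 9, 13]
Step 2: The number of values is n = 6.
Step 3: Since n is even, the median is the average of positions 3 and 4:
  Median = (9 + 9) / 2 = 9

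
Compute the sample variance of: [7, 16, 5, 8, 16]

27.3

Step 1: Compute the mean: (7 + 16 + 5 + 8 + 16) / 5 = 10.4
Step 2: Compute squared deviations from the mean:
  (7 - 10.4)^2 = 11.56
  (16 - 10.4)^2 = 31.36
  (5 - 10.4)^2 = 29.16
  (8 - 10.4)^2 = 5.76
  (16 - 10.4)^2 = 31.36
Step 3: Sum of squared deviations = 109.2
Step 4: Sample variance = 109.2 / 4 = 27.3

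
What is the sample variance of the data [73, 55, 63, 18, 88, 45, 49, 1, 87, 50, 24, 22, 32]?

719.0641

Step 1: Compute the mean: (73 + 55 + 63 + 18 + 88 + 45 + 49 + 1 + 87 + 50 + 24 + 22 + 32) / 13 = 46.6923
Step 2: Compute squared deviations from the mean:
  (73 - 46.6923)^2 = 692.0947
  (55 - 46.6923)^2 = 69.0178
  (63 - 46.6923)^2 = 265.9408
  (18 - 46.6923)^2 = 823.2485
  (88 - 46.6923)^2 = 1706.3254
  (45 - 46.6923)^2 = 2.8639
  (49 - 46.6923)^2 = 5.3254
  (1 - 46.6923)^2 = 2087.787
  (87 - 46.6923)^2 = 1624.7101
  (50 - 46.6923)^2 = 10.9408
  (24 - 46.6923)^2 = 514.9408
  (22 - 46.6923)^2 = 609.7101
  (32 - 46.6923)^2 = 215.8639
Step 3: Sum of squared deviations = 8628.7692
Step 4: Sample variance = 8628.7692 / 12 = 719.0641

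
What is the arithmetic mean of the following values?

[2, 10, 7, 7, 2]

5.6

Step 1: Sum all values: 2 + 10 + 7 + 7 + 2 = 28
Step 2: Count the number of values: n = 5
Step 3: Mean = sum / n = 28 / 5 = 5.6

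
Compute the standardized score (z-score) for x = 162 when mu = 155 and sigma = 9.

0.7778

Step 1: Recall the z-score formula: z = (x - mu) / sigma
Step 2: Substitute values: z = (162 - 155) / 9
Step 3: z = 7 / 9 = 0.7778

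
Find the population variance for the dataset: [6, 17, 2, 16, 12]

33.44

Step 1: Compute the mean: (6 + 17 + 2 + 16 + 12) / 5 = 10.6
Step 2: Compute squared deviations from the mean:
  (6 - 10.6)^2 = 21.16
  (17 - 10.6)^2 = 40.96
  (2 - 10.6)^2 = 73.96
  (16 - 10.6)^2 = 29.16
  (12 - 10.6)^2 = 1.96
Step 3: Sum of squared deviations = 167.2
Step 4: Population variance = 167.2 / 5 = 33.44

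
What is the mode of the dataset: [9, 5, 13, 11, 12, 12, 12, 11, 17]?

12

Step 1: Count the frequency of each value:
  5: appears 1 time(s)
  9: appears 1 time(s)
  11: appears 2 time(s)
  12: appears 3 time(s)
  13: appears 1 time(s)
  17: appears 1 time(s)
Step 2: The value 12 appears most frequently (3 times).
Step 3: Mode = 12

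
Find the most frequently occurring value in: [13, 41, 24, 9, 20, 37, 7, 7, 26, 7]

7

Step 1: Count the frequency of each value:
  7: appears 3 time(s)
  9: appears 1 time(s)
  13: appears 1 time(s)
  20: appears 1 time(s)
  24: appears 1 time(s)
  26: appears 1 time(s)
  37: appears 1 time(s)
  41: appears 1 time(s)
Step 2: The value 7 appears most frequently (3 times).
Step 3: Mode = 7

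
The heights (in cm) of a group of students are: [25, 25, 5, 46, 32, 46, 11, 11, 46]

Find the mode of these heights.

46

Step 1: Count the frequency of each value:
  5: appears 1 time(s)
  11: appears 2 time(s)
  25: appears 2 time(s)
  32: appears 1 time(s)
  46: appears 3 time(s)
Step 2: The value 46 appears most frequently (3 times).
Step 3: Mode = 46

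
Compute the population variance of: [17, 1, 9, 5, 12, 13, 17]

30.8163

Step 1: Compute the mean: (17 + 1 + 9 + 5 + 12 + 13 + 17) / 7 = 10.5714
Step 2: Compute squared deviations from the mean:
  (17 - 10.5714)^2 = 41.3265
  (1 - 10.5714)^2 = 91.6122
  (9 - 10.5714)^2 = 2.4694
  (5 - 10.5714)^2 = 31.0408
  (12 - 10.5714)^2 = 2.0408
  (13 - 10.5714)^2 = 5.898
  (17 - 10.5714)^2 = 41.3265
Step 3: Sum of squared deviations = 215.7143
Step 4: Population variance = 215.7143 / 7 = 30.8163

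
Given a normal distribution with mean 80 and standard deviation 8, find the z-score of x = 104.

3

Step 1: Recall the z-score formula: z = (x - mu) / sigma
Step 2: Substitute values: z = (104 - 80) / 8
Step 3: z = 24 / 8 = 3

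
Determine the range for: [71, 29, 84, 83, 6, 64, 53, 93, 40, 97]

91

Step 1: Identify the maximum value: max = 97
Step 2: Identify the minimum value: min = 6
Step 3: Range = max - min = 97 - 6 = 91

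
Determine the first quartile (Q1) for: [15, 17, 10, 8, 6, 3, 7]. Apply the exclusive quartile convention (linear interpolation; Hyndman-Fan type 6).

6

Step 1: Sort the data: [3, 6, 7, 8, 10, 15, 17]
Step 2: n = 7
Step 3: Using the exclusive quartile method:
  Q1 = 6
  Q2 (median) = 8
  Q3 = 15
  IQR = Q3 - Q1 = 15 - 6 = 9
Step 4: Q1 = 6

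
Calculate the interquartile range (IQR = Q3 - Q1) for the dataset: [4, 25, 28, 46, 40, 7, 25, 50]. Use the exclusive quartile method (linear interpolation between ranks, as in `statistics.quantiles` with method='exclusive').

33

Step 1: Sort the data: [4, 7, 25, 25, 28, 40, 46, 50]
Step 2: n = 8
Step 3: Using the exclusive quartile method:
  Q1 = 11.5
  Q2 (median) = 26.5
  Q3 = 44.5
  IQR = Q3 - Q1 = 44.5 - 11.5 = 33
Step 4: IQR = 33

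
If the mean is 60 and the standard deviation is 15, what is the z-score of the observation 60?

0

Step 1: Recall the z-score formula: z = (x - mu) / sigma
Step 2: Substitute values: z = (60 - 60) / 15
Step 3: z = 0 / 15 = 0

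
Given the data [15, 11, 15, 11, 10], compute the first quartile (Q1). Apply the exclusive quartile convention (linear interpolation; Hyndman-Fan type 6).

10.5

Step 1: Sort the data: [10, 11, 11, 15, 15]
Step 2: n = 5
Step 3: Using the exclusive quartile method:
  Q1 = 10.5
  Q2 (median) = 11
  Q3 = 15
  IQR = Q3 - Q1 = 15 - 10.5 = 4.5
Step 4: Q1 = 10.5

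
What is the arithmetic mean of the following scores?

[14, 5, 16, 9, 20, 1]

10.8333

Step 1: Sum all values: 14 + 5 + 16 + 9 + 20 + 1 = 65
Step 2: Count the number of values: n = 6
Step 3: Mean = sum / n = 65 / 6 = 10.8333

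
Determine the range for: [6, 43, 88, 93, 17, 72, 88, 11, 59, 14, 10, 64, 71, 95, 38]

89

Step 1: Identify the maximum value: max = 95
Step 2: Identify the minimum value: min = 6
Step 3: Range = max - min = 95 - 6 = 89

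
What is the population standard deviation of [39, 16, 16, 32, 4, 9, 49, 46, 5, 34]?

16.1307

Step 1: Compute the mean: 25
Step 2: Sum of squared deviations from the mean: 2602
Step 3: Population variance = 2602 / 10 = 260.2
Step 4: Standard deviation = sqrt(260.2) = 16.1307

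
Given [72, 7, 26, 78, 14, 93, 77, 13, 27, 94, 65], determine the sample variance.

1160.2727

Step 1: Compute the mean: (72 + 7 + 26 + 78 + 14 + 93 + 77 + 13 + 27 + 94 + 65) / 11 = 51.4545
Step 2: Compute squared deviations from the mean:
  (72 - 51.4545)^2 = 422.1157
  (7 - 51.4545)^2 = 1976.2066
  (26 - 51.4545)^2 = 647.9339
  (78 - 51.4545)^2 = 704.6612
  (14 - 51.4545)^2 = 1402.843
  (93 - 51.4545)^2 = 1726.0248
  (77 - 51.4545)^2 = 652.5702
  (13 - 51.4545)^2 = 1478.7521
  (27 - 51.4545)^2 = 598.0248
  (94 - 51.4545)^2 = 1810.1157
  (65 - 51.4545)^2 = 183.4793
Step 3: Sum of squared deviations = 11602.7273
Step 4: Sample variance = 11602.7273 / 10 = 1160.2727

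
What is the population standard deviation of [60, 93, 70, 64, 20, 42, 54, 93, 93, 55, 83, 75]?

21.5284

Step 1: Compute the mean: 66.8333
Step 2: Sum of squared deviations from the mean: 5561.6667
Step 3: Population variance = 5561.6667 / 12 = 463.4722
Step 4: Standard deviation = sqrt(463.4722) = 21.5284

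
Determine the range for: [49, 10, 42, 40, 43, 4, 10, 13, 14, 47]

45

Step 1: Identify the maximum value: max = 49
Step 2: Identify the minimum value: min = 4
Step 3: Range = max - min = 49 - 4 = 45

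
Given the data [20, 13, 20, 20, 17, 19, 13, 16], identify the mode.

20

Step 1: Count the frequency of each value:
  13: appears 2 time(s)
  16: appears 1 time(s)
  17: appears 1 time(s)
  19: appears 1 time(s)
  20: appears 3 time(s)
Step 2: The value 20 appears most frequently (3 times).
Step 3: Mode = 20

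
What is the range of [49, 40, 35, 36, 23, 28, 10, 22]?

39

Step 1: Identify the maximum value: max = 49
Step 2: Identify the minimum value: min = 10
Step 3: Range = max - min = 49 - 10 = 39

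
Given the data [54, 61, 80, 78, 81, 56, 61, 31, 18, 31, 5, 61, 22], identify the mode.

61

Step 1: Count the frequency of each value:
  5: appears 1 time(s)
  18: appears 1 time(s)
  22: appears 1 time(s)
  31: appears 2 time(s)
  54: appears 1 time(s)
  56: appears 1 time(s)
  61: appears 3 time(s)
  78: appears 1 time(s)
  80: appears 1 time(s)
  81: appears 1 time(s)
Step 2: The value 61 appears most frequently (3 times).
Step 3: Mode = 61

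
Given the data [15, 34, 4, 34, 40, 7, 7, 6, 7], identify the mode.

7

Step 1: Count the frequency of each value:
  4: appears 1 time(s)
  6: appears 1 time(s)
  7: appears 3 time(s)
  15: appears 1 time(s)
  34: appears 2 time(s)
  40: appears 1 time(s)
Step 2: The value 7 appears most frequently (3 times).
Step 3: Mode = 7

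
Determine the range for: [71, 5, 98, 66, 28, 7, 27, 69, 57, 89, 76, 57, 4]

94

Step 1: Identify the maximum value: max = 98
Step 2: Identify the minimum value: min = 4
Step 3: Range = max - min = 98 - 4 = 94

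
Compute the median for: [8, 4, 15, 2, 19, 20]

11.5

Step 1: Sort the data in ascending order: [2, 4, 8, 15, 19, 20]
Step 2: The number of values is n = 6.
Step 3: Since n is even, the median is the average of positions 3 and 4:
  Median = (8 + 15) / 2 = 11.5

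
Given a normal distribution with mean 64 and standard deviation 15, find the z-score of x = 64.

0

Step 1: Recall the z-score formula: z = (x - mu) / sigma
Step 2: Substitute values: z = (64 - 64) / 15
Step 3: z = 0 / 15 = 0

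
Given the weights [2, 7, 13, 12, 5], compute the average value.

7.8

Step 1: Sum all values: 2 + 7 + 13 + 12 + 5 = 39
Step 2: Count the number of values: n = 5
Step 3: Mean = sum / n = 39 / 5 = 7.8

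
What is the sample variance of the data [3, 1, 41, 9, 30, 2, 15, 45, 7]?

296.75

Step 1: Compute the mean: (3 + 1 + 41 + 9 + 30 + 2 + 15 + 45 + 7) / 9 = 17
Step 2: Compute squared deviations from the mean:
  (3 - 17)^2 = 196
  (1 - 17)^2 = 256
  (41 - 17)^2 = 576
  (9 - 17)^2 = 64
  (30 - 17)^2 = 169
  (2 - 17)^2 = 225
  (15 - 17)^2 = 4
  (45 - 17)^2 = 784
  (7 - 17)^2 = 100
Step 3: Sum of squared deviations = 2374
Step 4: Sample variance = 2374 / 8 = 296.75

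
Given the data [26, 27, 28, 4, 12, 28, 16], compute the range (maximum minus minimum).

24

Step 1: Identify the maximum value: max = 28
Step 2: Identify the minimum value: min = 4
Step 3: Range = max - min = 28 - 4 = 24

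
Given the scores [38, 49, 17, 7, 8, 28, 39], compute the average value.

26.5714

Step 1: Sum all values: 38 + 49 + 17 + 7 + 8 + 28 + 39 = 186
Step 2: Count the number of values: n = 7
Step 3: Mean = sum / n = 186 / 7 = 26.5714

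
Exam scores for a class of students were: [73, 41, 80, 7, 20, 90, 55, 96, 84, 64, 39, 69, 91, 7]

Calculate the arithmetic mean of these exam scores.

58.2857

Step 1: Sum all values: 73 + 41 + 80 + 7 + 20 + 90 + 55 + 96 + 84 + 64 + 39 + 69 + 91 + 7 = 816
Step 2: Count the number of values: n = 14
Step 3: Mean = sum / n = 816 / 14 = 58.2857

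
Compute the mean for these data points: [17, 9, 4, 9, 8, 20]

11.1667

Step 1: Sum all values: 17 + 9 + 4 + 9 + 8 + 20 = 67
Step 2: Count the number of values: n = 6
Step 3: Mean = sum / n = 67 / 6 = 11.1667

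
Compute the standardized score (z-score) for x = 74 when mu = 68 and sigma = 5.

1.2

Step 1: Recall the z-score formula: z = (x - mu) / sigma
Step 2: Substitute values: z = (74 - 68) / 5
Step 3: z = 6 / 5 = 1.2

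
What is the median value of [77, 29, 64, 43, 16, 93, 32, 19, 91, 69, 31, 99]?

53.5

Step 1: Sort the data in ascending order: [16, 19, 29, 31, 32, 43, 64, 69, 77, 91, 93, 99]
Step 2: The number of values is n = 12.
Step 3: Since n is even, the median is the average of positions 6 and 7:
  Median = (43 + 64) / 2 = 53.5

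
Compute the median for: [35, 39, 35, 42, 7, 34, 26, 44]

35

Step 1: Sort the data in ascending order: [7, 26, 34, 35, 35, 39, 42, 44]
Step 2: The number of values is n = 8.
Step 3: Since n is even, the median is the average of positions 4 and 5:
  Median = (35 + 35) / 2 = 35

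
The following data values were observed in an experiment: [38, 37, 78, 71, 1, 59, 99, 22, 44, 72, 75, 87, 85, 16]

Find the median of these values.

65

Step 1: Sort the data in ascending order: [1, 16, 22, 37, 38, 44, 59, 71, 72, 75, 78, 85, 87, 99]
Step 2: The number of values is n = 14.
Step 3: Since n is even, the median is the average of positions 7 and 8:
  Median = (59 + 71) / 2 = 65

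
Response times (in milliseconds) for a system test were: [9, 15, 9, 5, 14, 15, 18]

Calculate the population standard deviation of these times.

4.2234

Step 1: Compute the mean: 12.1429
Step 2: Sum of squared deviations from the mean: 124.8571
Step 3: Population variance = 124.8571 / 7 = 17.8367
Step 4: Standard deviation = sqrt(17.8367) = 4.2234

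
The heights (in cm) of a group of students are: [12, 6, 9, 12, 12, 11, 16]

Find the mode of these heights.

12

Step 1: Count the frequency of each value:
  6: appears 1 time(s)
  9: appears 1 time(s)
  11: appears 1 time(s)
  12: appears 3 time(s)
  16: appears 1 time(s)
Step 2: The value 12 appears most frequently (3 times).
Step 3: Mode = 12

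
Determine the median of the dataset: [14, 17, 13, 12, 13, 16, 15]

14

Step 1: Sort the data in ascending order: [12, 13, 13, 14, 15, 16, 17]
Step 2: The number of values is n = 7.
Step 3: Since n is odd, the median is the middle value at position 4: 14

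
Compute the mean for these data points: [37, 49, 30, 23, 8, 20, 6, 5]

22.25

Step 1: Sum all values: 37 + 49 + 30 + 23 + 8 + 20 + 6 + 5 = 178
Step 2: Count the number of values: n = 8
Step 3: Mean = sum / n = 178 / 8 = 22.25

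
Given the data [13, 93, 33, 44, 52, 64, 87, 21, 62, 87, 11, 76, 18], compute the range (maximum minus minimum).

82

Step 1: Identify the maximum value: max = 93
Step 2: Identify the minimum value: min = 11
Step 3: Range = max - min = 93 - 11 = 82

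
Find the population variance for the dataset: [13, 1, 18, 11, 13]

31.36

Step 1: Compute the mean: (13 + 1 + 18 + 11 + 13) / 5 = 11.2
Step 2: Compute squared deviations from the mean:
  (13 - 11.2)^2 = 3.24
  (1 - 11.2)^2 = 104.04
  (18 - 11.2)^2 = 46.24
  (11 - 11.2)^2 = 0.04
  (13 - 11.2)^2 = 3.24
Step 3: Sum of squared deviations = 156.8
Step 4: Population variance = 156.8 / 5 = 31.36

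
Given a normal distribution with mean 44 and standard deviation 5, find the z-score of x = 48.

0.8

Step 1: Recall the z-score formula: z = (x - mu) / sigma
Step 2: Substitute values: z = (48 - 44) / 5
Step 3: z = 4 / 5 = 0.8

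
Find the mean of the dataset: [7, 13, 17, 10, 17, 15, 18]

13.8571

Step 1: Sum all values: 7 + 13 + 17 + 10 + 17 + 15 + 18 = 97
Step 2: Count the number of values: n = 7
Step 3: Mean = sum / n = 97 / 7 = 13.8571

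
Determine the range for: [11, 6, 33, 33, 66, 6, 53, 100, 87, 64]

94

Step 1: Identify the maximum value: max = 100
Step 2: Identify the minimum value: min = 6
Step 3: Range = max - min = 100 - 6 = 94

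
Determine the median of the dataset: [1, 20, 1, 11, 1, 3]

2

Step 1: Sort the data in ascending order: [1, 1, 1, 3, 11, 20]
Step 2: The number of values is n = 6.
Step 3: Since n is even, the median is the average of positions 3 and 4:
  Median = (1 + 3) / 2 = 2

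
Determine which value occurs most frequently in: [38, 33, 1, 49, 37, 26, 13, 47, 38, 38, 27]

38

Step 1: Count the frequency of each value:
  1: appears 1 time(s)
  13: appears 1 time(s)
  26: appears 1 time(s)
  27: appears 1 time(s)
  33: appears 1 time(s)
  37: appears 1 time(s)
  38: appears 3 time(s)
  47: appears 1 time(s)
  49: appears 1 time(s)
Step 2: The value 38 appears most frequently (3 times).
Step 3: Mode = 38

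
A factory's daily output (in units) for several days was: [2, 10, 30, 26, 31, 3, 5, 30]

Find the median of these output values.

18

Step 1: Sort the data in ascending order: [2, 3, 5, 10, 26, 30, 30, 31]
Step 2: The number of values is n = 8.
Step 3: Since n is even, the median is the average of positions 4 and 5:
  Median = (10 + 26) / 2 = 18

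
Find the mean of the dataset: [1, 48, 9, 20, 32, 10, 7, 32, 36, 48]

24.3

Step 1: Sum all values: 1 + 48 + 9 + 20 + 32 + 10 + 7 + 32 + 36 + 48 = 243
Step 2: Count the number of values: n = 10
Step 3: Mean = sum / n = 243 / 10 = 24.3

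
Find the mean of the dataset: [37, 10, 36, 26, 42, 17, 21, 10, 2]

22.3333

Step 1: Sum all values: 37 + 10 + 36 + 26 + 42 + 17 + 21 + 10 + 2 = 201
Step 2: Count the number of values: n = 9
Step 3: Mean = sum / n = 201 / 9 = 22.3333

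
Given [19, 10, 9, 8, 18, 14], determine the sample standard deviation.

4.7329

Step 1: Compute the mean: 13
Step 2: Sum of squared deviations from the mean: 112
Step 3: Sample variance = 112 / 5 = 22.4
Step 4: Standard deviation = sqrt(22.4) = 4.7329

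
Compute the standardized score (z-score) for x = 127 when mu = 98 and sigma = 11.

2.6364

Step 1: Recall the z-score formula: z = (x - mu) / sigma
Step 2: Substitute values: z = (127 - 98) / 11
Step 3: z = 29 / 11 = 2.6364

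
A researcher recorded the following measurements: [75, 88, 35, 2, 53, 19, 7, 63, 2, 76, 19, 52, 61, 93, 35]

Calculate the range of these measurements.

91

Step 1: Identify the maximum value: max = 93
Step 2: Identify the minimum value: min = 2
Step 3: Range = max - min = 93 - 2 = 91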